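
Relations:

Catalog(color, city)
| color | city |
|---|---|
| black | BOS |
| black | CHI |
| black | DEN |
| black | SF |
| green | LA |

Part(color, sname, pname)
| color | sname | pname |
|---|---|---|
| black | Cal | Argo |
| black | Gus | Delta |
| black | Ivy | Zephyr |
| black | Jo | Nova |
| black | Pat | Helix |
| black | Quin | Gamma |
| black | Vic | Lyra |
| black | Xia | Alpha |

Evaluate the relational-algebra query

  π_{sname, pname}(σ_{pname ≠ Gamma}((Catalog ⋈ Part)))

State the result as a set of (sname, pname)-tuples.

Natural join on color: {(black, BOS, Cal, Argo), (black, BOS, Gus, Delta), (black, BOS, Ivy, Zephyr), (black, BOS, Jo, Nova), (black, BOS, Pat, Helix), (black, BOS, Quin, Gamma), (black, BOS, Vic, Lyra), (black, BOS, Xia, Alpha), (black, CHI, Cal, Argo), (black, CHI, Gus, Delta), (black, CHI, Ivy, Zephyr), (black, CHI, Jo, Nova), (black, CHI, Pat, Helix), (black, CHI, Quin, Gamma), (black, CHI, Vic, Lyra), (black, CHI, Xia, Alpha), (black, DEN, Cal, Argo), (black, DEN, Gus, Delta), (black, DEN, Ivy, Zephyr), (black, DEN, Jo, Nova), (black, DEN, Pat, Helix), (black, DEN, Quin, Gamma), (black, DEN, Vic, Lyra), (black, DEN, Xia, Alpha), (black, SF, Cal, Argo), (black, SF, Gus, Delta), (black, SF, Ivy, Zephyr), (black, SF, Jo, Nova), (black, SF, Pat, Helix), (black, SF, Quin, Gamma), (black, SF, Vic, Lyra), (black, SF, Xia, Alpha)}
Filtering on pname ≠ Gamma leaves {(black, BOS, Cal, Argo), (black, BOS, Gus, Delta), (black, BOS, Ivy, Zephyr), (black, BOS, Jo, Nova), (black, BOS, Pat, Helix), (black, BOS, Vic, Lyra), (black, BOS, Xia, Alpha), (black, CHI, Cal, Argo), (black, CHI, Gus, Delta), (black, CHI, Ivy, Zephyr), (black, CHI, Jo, Nova), (black, CHI, Pat, Helix), (black, CHI, Vic, Lyra), (black, CHI, Xia, Alpha), (black, DEN, Cal, Argo), (black, DEN, Gus, Delta), (black, DEN, Ivy, Zephyr), (black, DEN, Jo, Nova), (black, DEN, Pat, Helix), (black, DEN, Vic, Lyra), (black, DEN, Xia, Alpha), (black, SF, Cal, Argo), (black, SF, Gus, Delta), (black, SF, Ivy, Zephyr), (black, SF, Jo, Nova), (black, SF, Pat, Helix), (black, SF, Vic, Lyra), (black, SF, Xia, Alpha)}.
Keep only column(s) sname, pname (21 duplicate(s) eliminated): {(Cal, Argo), (Gus, Delta), (Ivy, Zephyr), (Jo, Nova), (Pat, Helix), (Vic, Lyra), (Xia, Alpha)}

{(Cal, Argo), (Gus, Delta), (Ivy, Zephyr), (Jo, Nova), (Pat, Helix), (Vic, Lyra), (Xia, Alpha)}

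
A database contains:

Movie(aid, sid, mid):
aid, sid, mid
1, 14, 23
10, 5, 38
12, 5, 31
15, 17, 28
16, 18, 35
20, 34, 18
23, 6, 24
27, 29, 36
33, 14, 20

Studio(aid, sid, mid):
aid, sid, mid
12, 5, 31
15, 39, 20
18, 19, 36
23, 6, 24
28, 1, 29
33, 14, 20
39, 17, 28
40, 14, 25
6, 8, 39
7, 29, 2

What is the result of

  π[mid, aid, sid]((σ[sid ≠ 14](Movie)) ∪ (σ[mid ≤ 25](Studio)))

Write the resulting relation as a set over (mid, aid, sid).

{(18, 20, 34), (2, 7, 29), (20, 15, 39), (20, 33, 14), (24, 23, 6), (25, 40, 14), (28, 15, 17), (31, 12, 5), (35, 16, 18), (36, 27, 29), (38, 10, 5)}

Filtering on sid ≠ 14 leaves {(10, 5, 38), (12, 5, 31), (15, 17, 28), (16, 18, 35), (20, 34, 18), (23, 6, 24), (27, 29, 36)}.
Filtering on mid ≤ 25 leaves {(15, 39, 20), (23, 6, 24), (33, 14, 20), (40, 14, 25), (7, 29, 2)}.
Set union of the two operands is {(10, 5, 38), (12, 5, 31), (15, 17, 28), (15, 39, 20), (16, 18, 35), (20, 34, 18), (23, 6, 24), (27, 29, 36), (33, 14, 20), (40, 14, 25), (7, 29, 2)}.
π_{mid, aid, sid} gives {(18, 20, 34), (2, 7, 29), (20, 15, 39), (20, 33, 14), (24, 23, 6), (25, 40, 14), (28, 15, 17), (31, 12, 5), (35, 16, 18), (36, 27, 29), (38, 10, 5)}.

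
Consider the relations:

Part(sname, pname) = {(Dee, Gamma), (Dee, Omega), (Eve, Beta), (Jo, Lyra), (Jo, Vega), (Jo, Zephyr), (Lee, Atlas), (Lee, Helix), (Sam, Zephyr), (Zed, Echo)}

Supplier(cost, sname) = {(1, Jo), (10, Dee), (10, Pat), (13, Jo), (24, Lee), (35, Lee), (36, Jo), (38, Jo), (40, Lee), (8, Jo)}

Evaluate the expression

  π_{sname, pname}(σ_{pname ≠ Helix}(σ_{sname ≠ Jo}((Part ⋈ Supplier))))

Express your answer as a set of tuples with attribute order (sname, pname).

{(Dee, Gamma), (Dee, Omega), (Lee, Atlas)}

Part ⋈ Supplier (natural join on sname): {(Dee, Gamma, 10), (Dee, Omega, 10), (Jo, Lyra, 1), (Jo, Lyra, 13), (Jo, Lyra, 36), (Jo, Lyra, 38), (Jo, Lyra, 8), (Jo, Vega, 1), (Jo, Vega, 13), (Jo, Vega, 36), (Jo, Vega, 38), (Jo, Vega, 8), (Jo, Zephyr, 1), (Jo, Zephyr, 13), (Jo, Zephyr, 36), (Jo, Zephyr, 38), (Jo, Zephyr, 8), (Lee, Atlas, 24), (Lee, Atlas, 35), (Lee, Atlas, 40), (Lee, Helix, 24), (Lee, Helix, 35), (Lee, Helix, 40)}
σ[sname ≠ Jo]: keep tuples satisfying sname ≠ Jo → {(Dee, Gamma, 10), (Dee, Omega, 10), (Lee, Atlas, 24), (Lee, Atlas, 35), (Lee, Atlas, 40), (Lee, Helix, 24), (Lee, Helix, 35), (Lee, Helix, 40)}
σ[pname ≠ Helix]: keep tuples satisfying pname ≠ Helix → {(Dee, Gamma, 10), (Dee, Omega, 10), (Lee, Atlas, 24), (Lee, Atlas, 35), (Lee, Atlas, 40)}
Projecting to sname, pname (2 duplicate(s) eliminated): {(Dee, Gamma), (Dee, Omega), (Lee, Atlas)}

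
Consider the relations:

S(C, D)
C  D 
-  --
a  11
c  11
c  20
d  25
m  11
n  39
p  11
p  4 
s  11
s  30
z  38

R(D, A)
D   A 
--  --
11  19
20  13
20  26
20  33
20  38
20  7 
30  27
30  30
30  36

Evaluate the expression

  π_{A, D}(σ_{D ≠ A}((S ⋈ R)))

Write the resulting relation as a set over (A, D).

Joining S and R on D yields {(a, 11, 19), (c, 11, 19), (c, 20, 13), (c, 20, 26), (c, 20, 33), (c, 20, 38), (c, 20, 7), (m, 11, 19), (p, 11, 19), (s, 11, 19), (s, 30, 27), (s, 30, 30), (s, 30, 36)}.
Apply σ_{D ≠ A}; surviving tuples: {(a, 11, 19), (c, 11, 19), (c, 20, 13), (c, 20, 26), (c, 20, 33), (c, 20, 38), (c, 20, 7), (m, 11, 19), (p, 11, 19), (s, 11, 19), (s, 30, 27), (s, 30, 36)}
Projecting to A, D (4 duplicate(s) eliminated): {(13, 20), (19, 11), (26, 20), (27, 30), (33, 20), (36, 30), (38, 20), (7, 20)}

{(13, 20), (19, 11), (26, 20), (27, 30), (33, 20), (36, 30), (38, 20), (7, 20)}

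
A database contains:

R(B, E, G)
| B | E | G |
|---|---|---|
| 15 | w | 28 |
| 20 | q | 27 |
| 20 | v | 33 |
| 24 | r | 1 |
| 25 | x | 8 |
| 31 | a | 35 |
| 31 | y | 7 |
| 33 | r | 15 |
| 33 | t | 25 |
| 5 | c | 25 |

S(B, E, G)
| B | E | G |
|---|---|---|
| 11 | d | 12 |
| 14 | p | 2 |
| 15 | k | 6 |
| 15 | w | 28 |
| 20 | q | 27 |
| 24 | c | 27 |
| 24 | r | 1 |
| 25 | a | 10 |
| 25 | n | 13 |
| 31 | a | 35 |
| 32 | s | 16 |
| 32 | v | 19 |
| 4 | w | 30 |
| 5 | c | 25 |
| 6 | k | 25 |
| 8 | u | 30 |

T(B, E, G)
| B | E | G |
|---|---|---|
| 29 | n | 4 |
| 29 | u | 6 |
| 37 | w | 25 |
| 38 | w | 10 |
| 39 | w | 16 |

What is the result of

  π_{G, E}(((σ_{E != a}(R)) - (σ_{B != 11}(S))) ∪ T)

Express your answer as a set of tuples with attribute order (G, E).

Apply σ_{E != a}; surviving tuples: {(15, w, 28), (20, q, 27), (20, v, 33), (24, r, 1), (25, x, 8), (31, y, 7), (33, r, 15), (33, t, 25), (5, c, 25)}
Apply σ_{B != 11}; surviving tuples: {(14, p, 2), (15, k, 6), (15, w, 28), (20, q, 27), (24, c, 27), (24, r, 1), (25, a, 10), (25, n, 13), (31, a, 35), (32, s, 16), (32, v, 19), (4, w, 30), (5, c, 25), (6, k, 25), (8, u, 30)}
Set difference of the two operands is {(20, v, 33), (25, x, 8), (31, y, 7), (33, r, 15), (33, t, 25)}.
Set union of the two operands is {(20, v, 33), (25, x, 8), (29, n, 4), (29, u, 6), (31, y, 7), (33, r, 15), (33, t, 25), (37, w, 25), (38, w, 10), (39, w, 16)}.
Keep only column(s) G, E: {(10, w), (15, r), (16, w), (25, t), (25, w), (33, v), (4, n), (6, u), (7, y), (8, x)}

{(10, w), (15, r), (16, w), (25, t), (25, w), (33, v), (4, n), (6, u), (7, y), (8, x)}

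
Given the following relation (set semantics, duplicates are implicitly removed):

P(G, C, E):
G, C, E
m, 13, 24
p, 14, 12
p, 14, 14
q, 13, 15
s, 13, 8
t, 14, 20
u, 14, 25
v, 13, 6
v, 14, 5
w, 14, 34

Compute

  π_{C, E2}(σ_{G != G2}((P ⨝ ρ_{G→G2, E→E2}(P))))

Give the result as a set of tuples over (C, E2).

{(13, 15), (13, 24), (13, 6), (13, 8), (14, 12), (14, 14), (14, 20), (14, 25), (14, 34), (14, 5)}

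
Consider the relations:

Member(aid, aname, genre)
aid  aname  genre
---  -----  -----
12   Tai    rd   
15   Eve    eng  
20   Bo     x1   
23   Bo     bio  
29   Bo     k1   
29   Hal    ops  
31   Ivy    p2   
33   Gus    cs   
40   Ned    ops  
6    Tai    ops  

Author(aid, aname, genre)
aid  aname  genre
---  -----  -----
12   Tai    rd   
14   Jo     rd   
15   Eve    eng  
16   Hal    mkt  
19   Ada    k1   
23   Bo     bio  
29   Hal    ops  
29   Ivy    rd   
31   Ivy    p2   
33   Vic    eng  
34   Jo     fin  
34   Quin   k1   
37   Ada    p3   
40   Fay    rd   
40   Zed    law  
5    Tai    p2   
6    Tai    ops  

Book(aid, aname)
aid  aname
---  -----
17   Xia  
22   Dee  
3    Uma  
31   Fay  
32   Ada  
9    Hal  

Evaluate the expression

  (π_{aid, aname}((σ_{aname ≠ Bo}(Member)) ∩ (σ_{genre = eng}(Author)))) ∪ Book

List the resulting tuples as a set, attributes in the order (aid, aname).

{(15, Eve), (17, Xia), (22, Dee), (3, Uma), (31, Fay), (32, Ada), (9, Hal)}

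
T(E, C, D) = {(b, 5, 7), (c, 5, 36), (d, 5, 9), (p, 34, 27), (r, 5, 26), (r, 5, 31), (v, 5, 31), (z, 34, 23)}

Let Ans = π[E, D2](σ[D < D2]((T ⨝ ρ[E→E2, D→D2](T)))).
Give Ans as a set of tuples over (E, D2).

ρ[E→E2, D→D2]: schema becomes (E2, C, D2); tuples unchanged.
Joining T and ρ[E→E2, D→D2](T) on C yields {(b, 5, 7, b, 7), (b, 5, 7, c, 36), (b, 5, 7, d, 9), (b, 5, 7, r, 26), (b, 5, 7, r, 31), (b, 5, 7, v, 31), (c, 5, 36, b, 7), (c, 5, 36, c, 36), (c, 5, 36, d, 9), (c, 5, 36, r, 26), (c, 5, 36, r, 31), (c, 5, 36, v, 31), (d, 5, 9, b, 7), (d, 5, 9, c, 36), (d, 5, 9, d, 9), (d, 5, 9, r, 26), (d, 5, 9, r, 31), (d, 5, 9, v, 31), (p, 34, 27, p, 27), (p, 34, 27, z, 23), (r, 5, 26, b, 7), (r, 5, 26, c, 36), (r, 5, 26, d, 9), (r, 5, 26, r, 26), (r, 5, 26, r, 31), (r, 5, 26, v, 31), (r, 5, 31, b, 7), (r, 5, 31, c, 36), (r, 5, 31, d, 9), (r, 5, 31, r, 26), (r, 5, 31, r, 31), (r, 5, 31, v, 31), (v, 5, 31, b, 7), (v, 5, 31, c, 36), (v, 5, 31, d, 9), (v, 5, 31, r, 26), (v, 5, 31, r, 31), (v, 5, 31, v, 31), (z, 34, 23, p, 27), (z, 34, 23, z, 23)}.
Selection D < D2: {(b, 5, 7, c, 36), (b, 5, 7, d, 9), (b, 5, 7, r, 26), (b, 5, 7, r, 31), (b, 5, 7, v, 31), (d, 5, 9, c, 36), (d, 5, 9, r, 26), (d, 5, 9, r, 31), (d, 5, 9, v, 31), (r, 5, 26, c, 36), (r, 5, 26, r, 31), (r, 5, 26, v, 31), (r, 5, 31, c, 36), (v, 5, 31, c, 36), (z, 34, 23, p, 27)}
Keep only column(s) E, D2 (4 duplicate(s) eliminated): {(b, 26), (b, 31), (b, 36), (b, 9), (d, 26), (d, 31), (d, 36), (r, 31), (r, 36), (v, 36), (z, 27)}

{(b, 26), (b, 31), (b, 36), (b, 9), (d, 26), (d, 31), (d, 36), (r, 31), (r, 36), (v, 36), (z, 27)}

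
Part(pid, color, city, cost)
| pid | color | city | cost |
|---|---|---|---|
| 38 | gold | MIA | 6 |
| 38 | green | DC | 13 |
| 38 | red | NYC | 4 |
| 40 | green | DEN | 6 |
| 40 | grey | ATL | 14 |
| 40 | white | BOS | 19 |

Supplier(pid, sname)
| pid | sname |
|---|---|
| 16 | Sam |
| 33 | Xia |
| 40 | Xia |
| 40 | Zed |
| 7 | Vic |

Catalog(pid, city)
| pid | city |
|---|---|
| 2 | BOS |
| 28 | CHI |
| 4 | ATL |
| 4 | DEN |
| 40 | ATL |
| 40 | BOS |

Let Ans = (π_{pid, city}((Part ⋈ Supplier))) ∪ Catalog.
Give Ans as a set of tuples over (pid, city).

Natural join on pid: {(40, green, DEN, 6, Xia), (40, green, DEN, 6, Zed), (40, grey, ATL, 14, Xia), (40, grey, ATL, 14, Zed), (40, white, BOS, 19, Xia), (40, white, BOS, 19, Zed)}
π_{pid, city} gives {(40, ATL), (40, BOS), (40, DEN)} (3 duplicate(s) eliminated).
Set union of the two operands is {(2, BOS), (28, CHI), (4, ATL), (4, DEN), (40, ATL), (40, BOS), (40, DEN)}.

{(2, BOS), (28, CHI), (4, ATL), (4, DEN), (40, ATL), (40, BOS), (40, DEN)}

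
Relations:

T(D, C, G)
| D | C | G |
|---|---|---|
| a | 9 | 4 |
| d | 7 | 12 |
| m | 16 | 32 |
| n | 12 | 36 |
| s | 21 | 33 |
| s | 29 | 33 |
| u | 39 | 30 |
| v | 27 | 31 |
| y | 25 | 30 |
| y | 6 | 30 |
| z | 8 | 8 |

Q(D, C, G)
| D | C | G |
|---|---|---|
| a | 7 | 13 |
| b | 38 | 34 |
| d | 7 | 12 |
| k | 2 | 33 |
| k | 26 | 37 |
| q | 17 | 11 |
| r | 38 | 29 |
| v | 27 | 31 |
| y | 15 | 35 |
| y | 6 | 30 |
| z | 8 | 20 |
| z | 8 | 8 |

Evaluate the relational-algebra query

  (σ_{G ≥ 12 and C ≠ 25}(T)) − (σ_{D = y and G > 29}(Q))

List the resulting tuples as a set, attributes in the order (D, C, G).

Filtering on G ≥ 12 and C ≠ 25 leaves {(d, 7, 12), (m, 16, 32), (n, 12, 36), (s, 21, 33), (s, 29, 33), (u, 39, 30), (v, 27, 31), (y, 6, 30)}.
Filtering on D = y and G > 29 leaves {(y, 15, 35), (y, 6, 30)}.
Taking the difference: {(d, 7, 12), (m, 16, 32), (n, 12, 36), (s, 21, 33), (s, 29, 33), (u, 39, 30), (v, 27, 31)}

{(d, 7, 12), (m, 16, 32), (n, 12, 36), (s, 21, 33), (s, 29, 33), (u, 39, 30), (v, 27, 31)}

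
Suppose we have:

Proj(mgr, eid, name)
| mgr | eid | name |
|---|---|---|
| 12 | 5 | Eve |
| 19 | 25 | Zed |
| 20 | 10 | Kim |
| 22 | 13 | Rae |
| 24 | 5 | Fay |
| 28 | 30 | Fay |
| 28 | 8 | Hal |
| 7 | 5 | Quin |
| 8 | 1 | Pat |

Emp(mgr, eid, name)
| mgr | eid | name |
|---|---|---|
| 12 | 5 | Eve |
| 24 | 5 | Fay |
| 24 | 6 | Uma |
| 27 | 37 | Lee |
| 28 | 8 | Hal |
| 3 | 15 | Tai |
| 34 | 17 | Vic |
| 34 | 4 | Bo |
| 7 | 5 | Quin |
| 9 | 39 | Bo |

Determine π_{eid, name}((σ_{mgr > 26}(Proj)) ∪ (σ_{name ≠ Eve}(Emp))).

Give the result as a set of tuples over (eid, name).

σ[mgr > 26]: keep tuples satisfying mgr > 26 → {(28, 30, Fay), (28, 8, Hal)}
σ[name ≠ Eve]: keep tuples satisfying name ≠ Eve → {(24, 5, Fay), (24, 6, Uma), (27, 37, Lee), (28, 8, Hal), (3, 15, Tai), (34, 17, Vic), (34, 4, Bo), (7, 5, Quin), (9, 39, Bo)}
Union: {(28, 30, Fay), (28, 8, Hal)} with {(24, 5, Fay), (24, 6, Uma), (27, 37, Lee), (28, 8, Hal), (3, 15, Tai), (34, 17, Vic), (34, 4, Bo), (7, 5, Quin), (9, 39, Bo)} → {(24, 5, Fay), (24, 6, Uma), (27, 37, Lee), (28, 30, Fay), (28, 8, Hal), (3, 15, Tai), (34, 17, Vic), (34, 4, Bo), (7, 5, Quin), (9, 39, Bo)}
Keep only column(s) eid, name: {(15, Tai), (17, Vic), (30, Fay), (37, Lee), (39, Bo), (4, Bo), (5, Fay), (5, Quin), (6, Uma), (8, Hal)}

{(15, Tai), (17, Vic), (30, Fay), (37, Lee), (39, Bo), (4, Bo), (5, Fay), (5, Quin), (6, Uma), (8, Hal)}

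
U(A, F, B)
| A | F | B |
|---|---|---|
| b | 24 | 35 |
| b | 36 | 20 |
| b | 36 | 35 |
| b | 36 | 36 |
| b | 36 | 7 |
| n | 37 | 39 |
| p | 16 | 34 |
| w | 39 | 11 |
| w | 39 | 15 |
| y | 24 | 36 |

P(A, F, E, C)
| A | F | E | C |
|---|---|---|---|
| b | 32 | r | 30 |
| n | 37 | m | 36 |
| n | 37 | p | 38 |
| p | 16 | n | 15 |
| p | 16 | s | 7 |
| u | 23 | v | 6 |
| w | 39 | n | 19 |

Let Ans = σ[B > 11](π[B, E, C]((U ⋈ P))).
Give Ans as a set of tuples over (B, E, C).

{(15, n, 19), (34, n, 15), (34, s, 7), (39, m, 36), (39, p, 38)}

Natural join on A, F: {(n, 37, 39, m, 36), (n, 37, 39, p, 38), (p, 16, 34, n, 15), (p, 16, 34, s, 7), (w, 39, 11, n, 19), (w, 39, 15, n, 19)}
π_{B, E, C} gives {(11, n, 19), (15, n, 19), (34, n, 15), (34, s, 7), (39, m, 36), (39, p, 38)}.
σ[B > 11]: keep tuples satisfying B > 11 → {(15, n, 19), (34, n, 15), (34, s, 7), (39, m, 36), (39, p, 38)}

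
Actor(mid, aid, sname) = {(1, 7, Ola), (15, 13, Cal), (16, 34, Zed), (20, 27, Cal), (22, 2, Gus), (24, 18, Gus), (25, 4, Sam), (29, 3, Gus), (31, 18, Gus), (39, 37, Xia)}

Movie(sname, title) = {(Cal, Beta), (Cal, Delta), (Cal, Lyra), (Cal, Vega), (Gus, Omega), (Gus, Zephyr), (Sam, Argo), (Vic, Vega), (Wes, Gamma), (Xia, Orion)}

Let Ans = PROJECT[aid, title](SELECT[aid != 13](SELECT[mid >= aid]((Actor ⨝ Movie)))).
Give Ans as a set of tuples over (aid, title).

{(18, Omega), (18, Zephyr), (2, Omega), (2, Zephyr), (3, Omega), (3, Zephyr), (37, Orion), (4, Argo)}

Joining Actor and Movie on sname yields {(15, 13, Cal, Beta), (15, 13, Cal, Delta), (15, 13, Cal, Lyra), (15, 13, Cal, Vega), (20, 27, Cal, Beta), (20, 27, Cal, Delta), (20, 27, Cal, Lyra), (20, 27, Cal, Vega), (22, 2, Gus, Omega), (22, 2, Gus, Zephyr), (24, 18, Gus, Omega), (24, 18, Gus, Zephyr), (25, 4, Sam, Argo), (29, 3, Gus, Omega), (29, 3, Gus, Zephyr), (31, 18, Gus, Omega), (31, 18, Gus, Zephyr), (39, 37, Xia, Orion)}.
σ[mid >= aid]: keep tuples satisfying mid >= aid → {(15, 13, Cal, Beta), (15, 13, Cal, Delta), (15, 13, Cal, Lyra), (15, 13, Cal, Vega), (22, 2, Gus, Omega), (22, 2, Gus, Zephyr), (24, 18, Gus, Omega), (24, 18, Gus, Zephyr), (25, 4, Sam, Argo), (29, 3, Gus, Omega), (29, 3, Gus, Zephyr), (31, 18, Gus, Omega), (31, 18, Gus, Zephyr), (39, 37, Xia, Orion)}
σ[aid != 13]: keep tuples satisfying aid != 13 → {(22, 2, Gus, Omega), (22, 2, Gus, Zephyr), (24, 18, Gus, Omega), (24, 18, Gus, Zephyr), (25, 4, Sam, Argo), (29, 3, Gus, Omega), (29, 3, Gus, Zephyr), (31, 18, Gus, Omega), (31, 18, Gus, Zephyr), (39, 37, Xia, Orion)}
Keep only column(s) aid, title (2 duplicate(s) eliminated): {(18, Omega), (18, Zephyr), (2, Omega), (2, Zephyr), (3, Omega), (3, Zephyr), (37, Orion), (4, Argo)}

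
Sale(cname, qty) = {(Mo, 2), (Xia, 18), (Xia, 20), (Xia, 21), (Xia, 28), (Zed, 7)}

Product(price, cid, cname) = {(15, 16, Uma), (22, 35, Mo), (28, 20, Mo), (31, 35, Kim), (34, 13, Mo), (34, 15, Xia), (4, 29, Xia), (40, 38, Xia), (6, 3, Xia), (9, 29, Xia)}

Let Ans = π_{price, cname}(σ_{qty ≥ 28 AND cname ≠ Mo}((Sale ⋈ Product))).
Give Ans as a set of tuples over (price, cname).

Natural join on cname: {(Mo, 2, 22, 35), (Mo, 2, 28, 20), (Mo, 2, 34, 13), (Xia, 18, 34, 15), (Xia, 18, 4, 29), (Xia, 18, 40, 38), (Xia, 18, 6, 3), (Xia, 18, 9, 29), (Xia, 20, 34, 15), (Xia, 20, 4, 29), (Xia, 20, 40, 38), (Xia, 20, 6, 3), (Xia, 20, 9, 29), (Xia, 21, 34, 15), (Xia, 21, 4, 29), (Xia, 21, 40, 38), (Xia, 21, 6, 3), (Xia, 21, 9, 29), (Xia, 28, 34, 15), (Xia, 28, 4, 29), (Xia, 28, 40, 38), (Xia, 28, 6, 3), (Xia, 28, 9, 29)}
Selection qty ≥ 28 AND cname ≠ Mo: {(Xia, 28, 34, 15), (Xia, 28, 4, 29), (Xia, 28, 40, 38), (Xia, 28, 6, 3), (Xia, 28, 9, 29)}
Projecting to price, cname: {(34, Xia), (4, Xia), (40, Xia), (6, Xia), (9, Xia)}

{(34, Xia), (4, Xia), (40, Xia), (6, Xia), (9, Xia)}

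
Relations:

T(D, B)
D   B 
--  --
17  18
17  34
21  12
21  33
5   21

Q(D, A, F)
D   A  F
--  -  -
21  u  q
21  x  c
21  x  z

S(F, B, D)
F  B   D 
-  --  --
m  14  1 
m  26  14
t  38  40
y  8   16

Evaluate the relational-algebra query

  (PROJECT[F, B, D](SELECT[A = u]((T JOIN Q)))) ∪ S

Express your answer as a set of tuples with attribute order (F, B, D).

Natural join on D: {(21, 12, u, q), (21, 12, x, c), (21, 12, x, z), (21, 33, u, q), (21, 33, x, c), (21, 33, x, z)}
Apply σ_{A = u}; surviving tuples: {(21, 12, u, q), (21, 33, u, q)}
π[F, B, D]: project onto (F, B, D) → {(q, 12, 21), (q, 33, 21)}
Taking the union: {(m, 14, 1), (m, 26, 14), (q, 12, 21), (q, 33, 21), (t, 38, 40), (y, 8, 16)}

{(m, 14, 1), (m, 26, 14), (q, 12, 21), (q, 33, 21), (t, 38, 40), (y, 8, 16)}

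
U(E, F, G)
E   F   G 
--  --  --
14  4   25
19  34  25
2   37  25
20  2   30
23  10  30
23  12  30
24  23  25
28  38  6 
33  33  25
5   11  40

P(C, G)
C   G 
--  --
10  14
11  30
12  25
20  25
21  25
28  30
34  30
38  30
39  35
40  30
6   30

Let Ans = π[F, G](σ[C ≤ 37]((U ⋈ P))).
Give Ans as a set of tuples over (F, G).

Natural join on G: {(14, 4, 25, 12), (14, 4, 25, 20), (14, 4, 25, 21), (19, 34, 25, 12), (19, 34, 25, 20), (19, 34, 25, 21), (2, 37, 25, 12), (2, 37, 25, 20), (2, 37, 25, 21), (20, 2, 30, 11), (20, 2, 30, 28), (20, 2, 30, 34), (20, 2, 30, 38), (20, 2, 30, 40), (20, 2, 30, 6), (23, 10, 30, 11), (23, 10, 30, 28), (23, 10, 30, 34), (23, 10, 30, 38), (23, 10, 30, 40), (23, 10, 30, 6), (23, 12, 30, 11), (23, 12, 30, 28), (23, 12, 30, 34), (23, 12, 30, 38), (23, 12, 30, 40), (23, 12, 30, 6), (24, 23, 25, 12), (24, 23, 25, 20), (24, 23, 25, 21), (33, 33, 25, 12), (33, 33, 25, 20), (33, 33, 25, 21)}
Apply σ_{C ≤ 37}; surviving tuples: {(14, 4, 25, 12), (14, 4, 25, 20), (14, 4, 25, 21), (19, 34, 25, 12), (19, 34, 25, 20), (19, 34, 25, 21), (2, 37, 25, 12), (2, 37, 25, 20), (2, 37, 25, 21), (20, 2, 30, 11), (20, 2, 30, 28), (20, 2, 30, 34), (20, 2, 30, 6), (23, 10, 30, 11), (23, 10, 30, 28), (23, 10, 30, 34), (23, 10, 30, 6), (23, 12, 30, 11), (23, 12, 30, 28), (23, 12, 30, 34), (23, 12, 30, 6), (24, 23, 25, 12), (24, 23, 25, 20), (24, 23, 25, 21), (33, 33, 25, 12), (33, 33, 25, 20), (33, 33, 25, 21)}
Projecting to F, G (19 duplicate(s) eliminated): {(10, 30), (12, 30), (2, 30), (23, 25), (33, 25), (34, 25), (37, 25), (4, 25)}

{(10, 30), (12, 30), (2, 30), (23, 25), (33, 25), (34, 25), (37, 25), (4, 25)}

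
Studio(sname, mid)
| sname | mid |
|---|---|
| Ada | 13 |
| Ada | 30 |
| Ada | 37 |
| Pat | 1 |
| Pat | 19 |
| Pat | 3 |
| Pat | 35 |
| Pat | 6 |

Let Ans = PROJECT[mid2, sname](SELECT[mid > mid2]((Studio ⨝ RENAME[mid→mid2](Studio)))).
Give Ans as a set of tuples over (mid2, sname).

ρ[mid→mid2]: schema becomes (sname, mid2); tuples unchanged.
Joining Studio and RENAME[mid→mid2](Studio) on sname yields {(Ada, 13, 13), (Ada, 13, 30), (Ada, 13, 37), (Ada, 30, 13), (Ada, 30, 30), (Ada, 30, 37), (Ada, 37, 13), (Ada, 37, 30), (Ada, 37, 37), (Pat, 1, 1), (Pat, 1, 19), (Pat, 1, 3), (Pat, 1, 35), (Pat, 1, 6), (Pat, 19, 1), (Pat, 19, 19), (Pat, 19, 3), (Pat, 19, 35), (Pat, 19, 6), (Pat, 3, 1), (Pat, 3, 19), (Pat, 3, 3), (Pat, 3, 35), (Pat, 3, 6), (Pat, 35, 1), (Pat, 35, 19), (Pat, 35, 3), (Pat, 35, 35), (Pat, 35, 6), (Pat, 6, 1), (Pat, 6, 19), (Pat, 6, 3), (Pat, 6, 35), (Pat, 6, 6)}.
σ[mid > mid2]: keep tuples satisfying mid > mid2 → {(Ada, 30, 13), (Ada, 37, 13), (Ada, 37, 30), (Pat, 19, 1), (Pat, 19, 3), (Pat, 19, 6), (Pat, 3, 1), (Pat, 35, 1), (Pat, 35, 19), (Pat, 35, 3), (Pat, 35, 6), (Pat, 6, 1), (Pat, 6, 3)}
π[mid2, sname]: project onto (mid2, sname) (7 duplicate(s) eliminated) → {(1, Pat), (13, Ada), (19, Pat), (3, Pat), (30, Ada), (6, Pat)}

{(1, Pat), (13, Ada), (19, Pat), (3, Pat), (30, Ada), (6, Pat)}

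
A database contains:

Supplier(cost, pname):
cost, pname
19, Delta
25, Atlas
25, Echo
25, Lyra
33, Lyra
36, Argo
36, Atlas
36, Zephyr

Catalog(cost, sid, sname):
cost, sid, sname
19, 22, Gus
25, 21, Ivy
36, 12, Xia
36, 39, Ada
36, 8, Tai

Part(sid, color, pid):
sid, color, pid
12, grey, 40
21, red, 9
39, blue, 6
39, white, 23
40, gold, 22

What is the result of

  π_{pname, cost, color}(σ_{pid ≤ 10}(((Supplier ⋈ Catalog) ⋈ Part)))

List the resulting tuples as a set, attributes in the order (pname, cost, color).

Supplier ⋈ Catalog (natural join on cost): {(19, Delta, 22, Gus), (25, Atlas, 21, Ivy), (25, Echo, 21, Ivy), (25, Lyra, 21, Ivy), (36, Argo, 12, Xia), (36, Argo, 39, Ada), (36, Argo, 8, Tai), (36, Atlas, 12, Xia), (36, Atlas, 39, Ada), (36, Atlas, 8, Tai), (36, Zephyr, 12, Xia), (36, Zephyr, 39, Ada), (36, Zephyr, 8, Tai)}
(Supplier ⋈ Catalog) ⋈ Part (natural join on sid): {(25, Atlas, 21, Ivy, red, 9), (25, Echo, 21, Ivy, red, 9), (25, Lyra, 21, Ivy, red, 9), (36, Argo, 12, Xia, grey, 40), (36, Argo, 39, Ada, blue, 6), (36, Argo, 39, Ada, white, 23), (36, Atlas, 12, Xia, grey, 40), (36, Atlas, 39, Ada, blue, 6), (36, Atlas, 39, Ada, white, 23), (36, Zephyr, 12, Xia, grey, 40), (36, Zephyr, 39, Ada, blue, 6), (36, Zephyr, 39, Ada, white, 23)}
σ[pid ≤ 10]: keep tuples satisfying pid ≤ 10 → {(25, Atlas, 21, Ivy, red, 9), (25, Echo, 21, Ivy, red, 9), (25, Lyra, 21, Ivy, red, 9), (36, Argo, 39, Ada, blue, 6), (36, Atlas, 39, Ada, blue, 6), (36, Zephyr, 39, Ada, blue, 6)}
Projecting to pname, cost, color: {(Argo, 36, blue), (Atlas, 25, red), (Atlas, 36, blue), (Echo, 25, red), (Lyra, 25, red), (Zephyr, 36, blue)}

{(Argo, 36, blue), (Atlas, 25, red), (Atlas, 36, blue), (Echo, 25, red), (Lyra, 25, red), (Zephyr, 36, blue)}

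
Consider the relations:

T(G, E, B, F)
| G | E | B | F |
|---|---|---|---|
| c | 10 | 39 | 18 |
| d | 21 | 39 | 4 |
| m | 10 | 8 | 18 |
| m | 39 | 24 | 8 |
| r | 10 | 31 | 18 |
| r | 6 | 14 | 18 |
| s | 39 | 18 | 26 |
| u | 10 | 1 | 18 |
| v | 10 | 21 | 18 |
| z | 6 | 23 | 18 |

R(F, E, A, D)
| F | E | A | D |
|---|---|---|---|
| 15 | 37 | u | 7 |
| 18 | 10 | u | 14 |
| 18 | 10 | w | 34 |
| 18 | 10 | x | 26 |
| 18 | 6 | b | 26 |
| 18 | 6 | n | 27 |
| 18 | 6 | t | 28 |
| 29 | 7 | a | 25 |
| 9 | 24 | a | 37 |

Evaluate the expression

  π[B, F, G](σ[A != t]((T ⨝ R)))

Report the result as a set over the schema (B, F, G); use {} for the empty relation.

Natural join on E, F: {(c, 10, 39, 18, u, 14), (c, 10, 39, 18, w, 34), (c, 10, 39, 18, x, 26), (m, 10, 8, 18, u, 14), (m, 10, 8, 18, w, 34), (m, 10, 8, 18, x, 26), (r, 10, 31, 18, u, 14), (r, 10, 31, 18, w, 34), (r, 10, 31, 18, x, 26), (r, 6, 14, 18, b, 26), (r, 6, 14, 18, n, 27), (r, 6, 14, 18, t, 28), (u, 10, 1, 18, u, 14), (u, 10, 1, 18, w, 34), (u, 10, 1, 18, x, 26), (v, 10, 21, 18, u, 14), (v, 10, 21, 18, w, 34), (v, 10, 21, 18, x, 26), (z, 6, 23, 18, b, 26), (z, 6, 23, 18, n, 27), (z, 6, 23, 18, t, 28)}
Filtering on A != t leaves {(c, 10, 39, 18, u, 14), (c, 10, 39, 18, w, 34), (c, 10, 39, 18, x, 26), (m, 10, 8, 18, u, 14), (m, 10, 8, 18, w, 34), (m, 10, 8, 18, x, 26), (r, 10, 31, 18, u, 14), (r, 10, 31, 18, w, 34), (r, 10, 31, 18, x, 26), (r, 6, 14, 18, b, 26), (r, 6, 14, 18, n, 27), (u, 10, 1, 18, u, 14), (u, 10, 1, 18, w, 34), (u, 10, 1, 18, x, 26), (v, 10, 21, 18, u, 14), (v, 10, 21, 18, w, 34), (v, 10, 21, 18, x, 26), (z, 6, 23, 18, b, 26), (z, 6, 23, 18, n, 27)}.
π_{B, F, G} gives {(1, 18, u), (14, 18, r), (21, 18, v), (23, 18, z), (31, 18, r), (39, 18, c), (8, 18, m)} (12 duplicate(s) eliminated).

{(1, 18, u), (14, 18, r), (21, 18, v), (23, 18, z), (31, 18, r), (39, 18, c), (8, 18, m)}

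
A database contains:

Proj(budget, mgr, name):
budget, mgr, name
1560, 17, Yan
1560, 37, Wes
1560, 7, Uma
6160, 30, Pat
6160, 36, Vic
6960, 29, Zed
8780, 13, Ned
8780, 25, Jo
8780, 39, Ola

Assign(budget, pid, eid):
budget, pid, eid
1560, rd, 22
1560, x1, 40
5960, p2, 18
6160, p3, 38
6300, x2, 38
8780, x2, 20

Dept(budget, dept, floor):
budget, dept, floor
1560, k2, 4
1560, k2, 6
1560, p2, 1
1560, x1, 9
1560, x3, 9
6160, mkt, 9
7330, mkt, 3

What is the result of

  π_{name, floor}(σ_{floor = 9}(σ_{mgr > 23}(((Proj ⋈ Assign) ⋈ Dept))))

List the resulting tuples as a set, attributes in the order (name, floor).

{(Pat, 9), (Vic, 9), (Wes, 9)}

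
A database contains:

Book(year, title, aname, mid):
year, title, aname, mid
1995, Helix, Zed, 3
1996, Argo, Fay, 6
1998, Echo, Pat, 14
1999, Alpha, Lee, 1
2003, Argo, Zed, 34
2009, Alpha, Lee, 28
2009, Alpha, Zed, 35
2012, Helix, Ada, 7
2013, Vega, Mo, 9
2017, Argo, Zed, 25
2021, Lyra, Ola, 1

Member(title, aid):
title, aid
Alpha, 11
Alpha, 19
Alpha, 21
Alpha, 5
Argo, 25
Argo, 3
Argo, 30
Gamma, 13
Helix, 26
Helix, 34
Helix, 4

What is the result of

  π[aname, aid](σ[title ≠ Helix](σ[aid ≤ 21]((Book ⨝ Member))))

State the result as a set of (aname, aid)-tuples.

Joining Book and Member on title yields {(1995, Helix, Zed, 3, 26), (1995, Helix, Zed, 3, 34), (1995, Helix, Zed, 3, 4), (1996, Argo, Fay, 6, 25), (1996, Argo, Fay, 6, 3), (1996, Argo, Fay, 6, 30), (1999, Alpha, Lee, 1, 11), (1999, Alpha, Lee, 1, 19), (1999, Alpha, Lee, 1, 21), (1999, Alpha, Lee, 1, 5), (2003, Argo, Zed, 34, 25), (2003, Argo, Zed, 34, 3), (2003, Argo, Zed, 34, 30), (2009, Alpha, Lee, 28, 11), (2009, Alpha, Lee, 28, 19), (2009, Alpha, Lee, 28, 21), (2009, Alpha, Lee, 28, 5), (2009, Alpha, Zed, 35, 11), (2009, Alpha, Zed, 35, 19), (2009, Alpha, Zed, 35, 21), (2009, Alpha, Zed, 35, 5), (2012, Helix, Ada, 7, 26), (2012, Helix, Ada, 7, 34), (2012, Helix, Ada, 7, 4), (2017, Argo, Zed, 25, 25), (2017, Argo, Zed, 25, 3), (2017, Argo, Zed, 25, 30)}.
Apply σ_{aid ≤ 21}; surviving tuples: {(1995, Helix, Zed, 3, 4), (1996, Argo, Fay, 6, 3), (1999, Alpha, Lee, 1, 11), (1999, Alpha, Lee, 1, 19), (1999, Alpha, Lee, 1, 21), (1999, Alpha, Lee, 1, 5), (2003, Argo, Zed, 34, 3), (2009, Alpha, Lee, 28, 11), (2009, Alpha, Lee, 28, 19), (2009, Alpha, Lee, 28, 21), (2009, Alpha, Lee, 28, 5), (2009, Alpha, Zed, 35, 11), (2009, Alpha, Zed, 35, 19), (2009, Alpha, Zed, 35, 21), (2009, Alpha, Zed, 35, 5), (2012, Helix, Ada, 7, 4), (2017, Argo, Zed, 25, 3)}
Apply σ_{title ≠ Helix}; surviving tuples: {(1996, Argo, Fay, 6, 3), (1999, Alpha, Lee, 1, 11), (1999, Alpha, Lee, 1, 19), (1999, Alpha, Lee, 1, 21), (1999, Alpha, Lee, 1, 5), (2003, Argo, Zed, 34, 3), (2009, Alpha, Lee, 28, 11), (2009, Alpha, Lee, 28, 19), (2009, Alpha, Lee, 28, 21), (2009, Alpha, Lee, 28, 5), (2009, Alpha, Zed, 35, 11), (2009, Alpha, Zed, 35, 19), (2009, Alpha, Zed, 35, 21), (2009, Alpha, Zed, 35, 5), (2017, Argo, Zed, 25, 3)}
π_{aname, aid} gives {(Fay, 3), (Lee, 11), (Lee, 19), (Lee, 21), (Lee, 5), (Zed, 11), (Zed, 19), (Zed, 21), (Zed, 3), (Zed, 5)} (5 duplicate(s) eliminated).

{(Fay, 3), (Lee, 11), (Lee, 19), (Lee, 21), (Lee, 5), (Zed, 11), (Zed, 19), (Zed, 21), (Zed, 3), (Zed, 5)}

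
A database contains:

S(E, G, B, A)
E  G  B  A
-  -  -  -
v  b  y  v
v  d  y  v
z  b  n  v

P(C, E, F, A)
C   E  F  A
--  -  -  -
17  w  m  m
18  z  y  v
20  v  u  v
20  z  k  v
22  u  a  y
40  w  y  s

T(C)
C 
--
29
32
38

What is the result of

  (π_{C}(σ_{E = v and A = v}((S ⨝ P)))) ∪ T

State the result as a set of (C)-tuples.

{20, 29, 32, 38}

Natural join on E, A: {(v, b, y, v, 20, u), (v, d, y, v, 20, u), (z, b, n, v, 18, y), (z, b, n, v, 20, k)}
Filtering on E = v and A = v leaves {(v, b, y, v, 20, u), (v, d, y, v, 20, u)}.
π_{C} gives {20} (1 duplicate(s) eliminated).
Taking the union: {20, 29, 32, 38}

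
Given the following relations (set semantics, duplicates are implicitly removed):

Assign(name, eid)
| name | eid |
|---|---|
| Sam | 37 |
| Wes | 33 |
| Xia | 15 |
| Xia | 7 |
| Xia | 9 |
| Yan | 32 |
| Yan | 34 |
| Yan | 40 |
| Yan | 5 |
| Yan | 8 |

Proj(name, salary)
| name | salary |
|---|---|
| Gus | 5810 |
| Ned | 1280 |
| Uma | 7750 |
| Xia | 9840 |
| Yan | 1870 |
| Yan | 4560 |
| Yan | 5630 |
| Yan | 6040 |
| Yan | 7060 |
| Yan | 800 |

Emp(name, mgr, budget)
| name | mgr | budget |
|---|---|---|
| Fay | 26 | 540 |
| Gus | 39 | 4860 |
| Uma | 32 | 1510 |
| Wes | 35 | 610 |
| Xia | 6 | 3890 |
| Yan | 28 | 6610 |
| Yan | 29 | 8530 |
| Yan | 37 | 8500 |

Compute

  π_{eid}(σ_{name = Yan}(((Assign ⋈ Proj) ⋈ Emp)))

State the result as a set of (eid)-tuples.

{32, 34, 40, 5, 8}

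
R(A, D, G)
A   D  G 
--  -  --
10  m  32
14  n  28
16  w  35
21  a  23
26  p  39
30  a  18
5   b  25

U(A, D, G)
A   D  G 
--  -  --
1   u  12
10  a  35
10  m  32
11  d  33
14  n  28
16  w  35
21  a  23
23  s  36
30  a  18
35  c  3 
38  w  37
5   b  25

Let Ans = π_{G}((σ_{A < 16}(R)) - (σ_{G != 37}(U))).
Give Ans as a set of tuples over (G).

{}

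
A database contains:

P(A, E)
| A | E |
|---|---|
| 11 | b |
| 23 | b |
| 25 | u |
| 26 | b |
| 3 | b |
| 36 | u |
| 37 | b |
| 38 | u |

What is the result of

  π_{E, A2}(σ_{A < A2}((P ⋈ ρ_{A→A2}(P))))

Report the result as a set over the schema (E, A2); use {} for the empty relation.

{(b, 11), (b, 23), (b, 26), (b, 37), (u, 36), (u, 38)}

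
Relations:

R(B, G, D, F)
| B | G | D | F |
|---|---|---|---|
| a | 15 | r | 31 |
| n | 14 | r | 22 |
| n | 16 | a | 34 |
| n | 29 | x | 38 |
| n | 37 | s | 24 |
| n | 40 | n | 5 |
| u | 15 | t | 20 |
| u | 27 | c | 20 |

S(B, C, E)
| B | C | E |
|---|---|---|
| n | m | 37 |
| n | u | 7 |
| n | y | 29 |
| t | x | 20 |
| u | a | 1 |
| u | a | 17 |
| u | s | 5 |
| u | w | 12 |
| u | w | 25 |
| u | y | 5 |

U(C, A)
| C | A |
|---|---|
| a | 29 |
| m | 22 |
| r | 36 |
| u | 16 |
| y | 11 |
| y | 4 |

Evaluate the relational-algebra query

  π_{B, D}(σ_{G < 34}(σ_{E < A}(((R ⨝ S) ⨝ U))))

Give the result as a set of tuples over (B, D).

R ⋈ S (natural join on B): {(n, 14, r, 22, m, 37), (n, 14, r, 22, u, 7), (n, 14, r, 22, y, 29), (n, 16, a, 34, m, 37), (n, 16, a, 34, u, 7), (n, 16, a, 34, y, 29), (n, 29, x, 38, m, 37), (n, 29, x, 38, u, 7), (n, 29, x, 38, y, 29), (n, 37, s, 24, m, 37), (n, 37, s, 24, u, 7), (n, 37, s, 24, y, 29), (n, 40, n, 5, m, 37), (n, 40, n, 5, u, 7), (n, 40, n, 5, y, 29), (u, 15, t, 20, a, 1), (u, 15, t, 20, a, 17), (u, 15, t, 20, s, 5), (u, 15, t, 20, w, 12), (u, 15, t, 20, w, 25), (u, 15, t, 20, y, 5), (u, 27, c, 20, a, 1), (u, 27, c, 20, a, 17), (u, 27, c, 20, s, 5), (u, 27, c, 20, w, 12), (u, 27, c, 20, w, 25), (u, 27, c, 20, y, 5)}
(R ⨝ S) ⋈ U (natural join on C): {(n, 14, r, 22, m, 37, 22), (n, 14, r, 22, u, 7, 16), (n, 14, r, 22, y, 29, 11), (n, 14, r, 22, y, 29, 4), (n, 16, a, 34, m, 37, 22), (n, 16, a, 34, u, 7, 16), (n, 16, a, 34, y, 29, 11), (n, 16, a, 34, y, 29, 4), (n, 29, x, 38, m, 37, 22), (n, 29, x, 38, u, 7, 16), (n, 29, x, 38, y, 29, 11), (n, 29, x, 38, y, 29, 4), (n, 37, s, 24, m, 37, 22), (n, 37, s, 24, u, 7, 16), (n, 37, s, 24, y, 29, 11), (n, 37, s, 24, y, 29, 4), (n, 40, n, 5, m, 37, 22), (n, 40, n, 5, u, 7, 16), (n, 40, n, 5, y, 29, 11), (n, 40, n, 5, y, 29, 4), (u, 15, t, 20, a, 1, 29), (u, 15, t, 20, a, 17, 29), (u, 15, t, 20, y, 5, 11), (u, 15, t, 20, y, 5, 4), (u, 27, c, 20, a, 1, 29), (u, 27, c, 20, a, 17, 29), (u, 27, c, 20, y, 5, 11), (u, 27, c, 20, y, 5, 4)}
σ[E < A]: keep tuples satisfying E < A → {(n, 14, r, 22, u, 7, 16), (n, 16, a, 34, u, 7, 16), (n, 29, x, 38, u, 7, 16), (n, 37, s, 24, u, 7, 16), (n, 40, n, 5, u, 7, 16), (u, 15, t, 20, a, 1, 29), (u, 15, t, 20, a, 17, 29), (u, 15, t, 20, y, 5, 11), (u, 27, c, 20, a, 1, 29), (u, 27, c, 20, a, 17, 29), (u, 27, c, 20, y, 5, 11)}
σ[G < 34]: keep tuples satisfying G < 34 → {(n, 14, r, 22, u, 7, 16), (n, 16, a, 34, u, 7, 16), (n, 29, x, 38, u, 7, 16), (u, 15, t, 20, a, 1, 29), (u, 15, t, 20, a, 17, 29), (u, 15, t, 20, y, 5, 11), (u, 27, c, 20, a, 1, 29), (u, 27, c, 20, a, 17, 29), (u, 27, c, 20, y, 5, 11)}
π_{B, D} gives {(n, a), (n, r), (n, x), (u, c), (u, t)} (4 duplicate(s) eliminated).

{(n, a), (n, r), (n, x), (u, c), (u, t)}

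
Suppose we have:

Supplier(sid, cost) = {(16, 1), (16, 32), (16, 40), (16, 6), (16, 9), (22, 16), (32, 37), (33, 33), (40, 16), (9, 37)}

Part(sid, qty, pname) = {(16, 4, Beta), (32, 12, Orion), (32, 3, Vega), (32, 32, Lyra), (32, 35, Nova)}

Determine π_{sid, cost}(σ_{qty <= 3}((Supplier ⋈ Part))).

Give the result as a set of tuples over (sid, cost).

{(32, 37)}

Supplier ⋈ Part (natural join on sid): {(16, 1, 4, Beta), (16, 32, 4, Beta), (16, 40, 4, Beta), (16, 6, 4, Beta), (16, 9, 4, Beta), (32, 37, 12, Orion), (32, 37, 3, Vega), (32, 37, 32, Lyra), (32, 37, 35, Nova)}
σ[qty <= 3]: keep tuples satisfying qty <= 3 → {(32, 37, 3, Vega)}
Keep only column(s) sid, cost: {(32, 37)}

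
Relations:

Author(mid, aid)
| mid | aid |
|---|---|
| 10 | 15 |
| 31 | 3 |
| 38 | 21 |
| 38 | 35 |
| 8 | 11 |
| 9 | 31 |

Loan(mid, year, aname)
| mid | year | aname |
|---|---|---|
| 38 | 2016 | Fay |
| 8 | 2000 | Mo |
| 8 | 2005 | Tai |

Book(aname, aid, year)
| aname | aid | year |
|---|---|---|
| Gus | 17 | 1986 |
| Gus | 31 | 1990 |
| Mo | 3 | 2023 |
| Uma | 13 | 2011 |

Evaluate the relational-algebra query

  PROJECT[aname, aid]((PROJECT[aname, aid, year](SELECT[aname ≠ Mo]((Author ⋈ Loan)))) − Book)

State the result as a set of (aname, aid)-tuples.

{(Fay, 21), (Fay, 35), (Tai, 11)}

Natural join on mid: {(38, 21, 2016, Fay), (38, 35, 2016, Fay), (8, 11, 2000, Mo), (8, 11, 2005, Tai)}
Apply σ_{aname ≠ Mo}; surviving tuples: {(38, 21, 2016, Fay), (38, 35, 2016, Fay), (8, 11, 2005, Tai)}
π[aname, aid, year]: project onto (aname, aid, year) → {(Fay, 21, 2016), (Fay, 35, 2016), (Tai, 11, 2005)}
Taking the difference: {(Fay, 21, 2016), (Fay, 35, 2016), (Tai, 11, 2005)}
π[aname, aid]: project onto (aname, aid) → {(Fay, 21), (Fay, 35), (Tai, 11)}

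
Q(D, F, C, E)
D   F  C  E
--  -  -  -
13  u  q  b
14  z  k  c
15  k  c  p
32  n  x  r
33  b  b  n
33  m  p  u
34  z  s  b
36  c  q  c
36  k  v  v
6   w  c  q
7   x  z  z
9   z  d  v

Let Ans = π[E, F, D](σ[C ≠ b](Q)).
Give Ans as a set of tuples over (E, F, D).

Selection C ≠ b: {(13, u, q, b), (14, z, k, c), (15, k, c, p), (32, n, x, r), (33, m, p, u), (34, z, s, b), (36, c, q, c), (36, k, v, v), (6, w, c, q), (7, x, z, z), (9, z, d, v)}
π[E, F, D]: project onto (E, F, D) → {(b, u, 13), (b, z, 34), (c, c, 36), (c, z, 14), (p, k, 15), (q, w, 6), (r, n, 32), (u, m, 33), (v, k, 36), (v, z, 9), (z, x, 7)}

{(b, u, 13), (b, z, 34), (c, c, 36), (c, z, 14), (p, k, 15), (q, w, 6), (r, n, 32), (u, m, 33), (v, k, 36), (v, z, 9), (z, x, 7)}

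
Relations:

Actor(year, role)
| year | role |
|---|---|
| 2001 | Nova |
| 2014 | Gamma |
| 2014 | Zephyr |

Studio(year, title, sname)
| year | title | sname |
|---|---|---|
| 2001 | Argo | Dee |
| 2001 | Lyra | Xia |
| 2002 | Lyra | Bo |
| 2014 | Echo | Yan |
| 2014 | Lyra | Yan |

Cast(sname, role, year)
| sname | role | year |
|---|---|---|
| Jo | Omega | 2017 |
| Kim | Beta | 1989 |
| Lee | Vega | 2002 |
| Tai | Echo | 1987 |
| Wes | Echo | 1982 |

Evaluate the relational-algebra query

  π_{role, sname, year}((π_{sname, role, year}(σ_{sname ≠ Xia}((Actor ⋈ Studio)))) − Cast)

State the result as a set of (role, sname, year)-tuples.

Natural join on year: {(2001, Nova, Argo, Dee), (2001, Nova, Lyra, Xia), (2014, Gamma, Echo, Yan), (2014, Gamma, Lyra, Yan), (2014, Zephyr, Echo, Yan), (2014, Zephyr, Lyra, Yan)}
σ[sname ≠ Xia]: keep tuples satisfying sname ≠ Xia → {(2001, Nova, Argo, Dee), (2014, Gamma, Echo, Yan), (2014, Gamma, Lyra, Yan), (2014, Zephyr, Echo, Yan), (2014, Zephyr, Lyra, Yan)}
Projecting to sname, role, year (2 duplicate(s) eliminated): {(Dee, Nova, 2001), (Yan, Gamma, 2014), (Yan, Zephyr, 2014)}
Set difference of the two operands is {(Dee, Nova, 2001), (Yan, Gamma, 2014), (Yan, Zephyr, 2014)}.
Projecting to role, sname, year: {(Gamma, Yan, 2014), (Nova, Dee, 2001), (Zephyr, Yan, 2014)}

{(Gamma, Yan, 2014), (Nova, Dee, 2001), (Zephyr, Yan, 2014)}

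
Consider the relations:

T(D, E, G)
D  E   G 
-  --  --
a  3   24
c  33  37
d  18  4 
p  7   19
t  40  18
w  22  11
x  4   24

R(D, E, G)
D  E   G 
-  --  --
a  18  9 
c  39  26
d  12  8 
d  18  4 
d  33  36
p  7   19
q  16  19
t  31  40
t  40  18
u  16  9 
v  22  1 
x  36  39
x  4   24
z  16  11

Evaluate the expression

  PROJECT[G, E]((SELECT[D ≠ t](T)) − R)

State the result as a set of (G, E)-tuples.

{(11, 22), (24, 3), (37, 33)}

Selection D ≠ t: {(a, 3, 24), (c, 33, 37), (d, 18, 4), (p, 7, 19), (w, 22, 11), (x, 4, 24)}
Set difference of the two operands is {(a, 3, 24), (c, 33, 37), (w, 22, 11)}.
Projecting to G, E: {(11, 22), (24, 3), (37, 33)}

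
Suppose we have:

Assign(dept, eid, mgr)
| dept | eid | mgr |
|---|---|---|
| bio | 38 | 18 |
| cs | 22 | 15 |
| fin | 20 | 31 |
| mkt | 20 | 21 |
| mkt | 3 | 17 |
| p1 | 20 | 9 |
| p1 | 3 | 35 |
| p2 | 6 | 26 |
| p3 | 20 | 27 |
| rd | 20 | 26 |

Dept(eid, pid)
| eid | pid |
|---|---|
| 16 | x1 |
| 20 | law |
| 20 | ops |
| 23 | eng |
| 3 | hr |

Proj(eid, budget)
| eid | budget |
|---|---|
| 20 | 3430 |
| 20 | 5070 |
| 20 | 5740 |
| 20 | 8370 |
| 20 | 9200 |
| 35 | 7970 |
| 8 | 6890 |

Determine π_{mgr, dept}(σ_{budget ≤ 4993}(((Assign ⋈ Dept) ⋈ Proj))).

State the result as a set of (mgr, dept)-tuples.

{(21, mkt), (26, rd), (27, p3), (31, fin), (9, p1)}

Natural join on eid: {(fin, 20, 31, law), (fin, 20, 31, ops), (mkt, 20, 21, law), (mkt, 20, 21, ops), (mkt, 3, 17, hr), (p1, 20, 9, law), (p1, 20, 9, ops), (p1, 3, 35, hr), (p3, 20, 27, law), (p3, 20, 27, ops), (rd, 20, 26, law), (rd, 20, 26, ops)}
Natural join on eid: {(fin, 20, 31, law, 3430), (fin, 20, 31, law, 5070), (fin, 20, 31, law, 5740), (fin, 20, 31, law, 8370), (fin, 20, 31, law, 9200), (fin, 20, 31, ops, 3430), (fin, 20, 31, ops, 5070), (fin, 20, 31, ops, 5740), (fin, 20, 31, ops, 8370), (fin, 20, 31, ops, 9200), (mkt, 20, 21, law, 3430), (mkt, 20, 21, law, 5070), (mkt, 20, 21, law, 5740), (mkt, 20, 21, law, 8370), (mkt, 20, 21, law, 9200), (mkt, 20, 21, ops, 3430), (mkt, 20, 21, ops, 5070), (mkt, 20, 21, ops, 5740), (mkt, 20, 21, ops, 8370), (mkt, 20, 21, ops, 9200), (p1, 20, 9, law, 3430), (p1, 20, 9, law, 5070), (p1, 20, 9, law, 5740), (p1, 20, 9, law, 8370), (p1, 20, 9, law, 9200), (p1, 20, 9, ops, 3430), (p1, 20, 9, ops, 5070), (p1, 20, 9, ops, 5740), (p1, 20, 9, ops, 8370), (p1, 20, 9, ops, 9200), (p3, 20, 27, law, 3430), (p3, 20, 27, law, 5070), (p3, 20, 27, law, 5740), (p3, 20, 27, law, 8370), (p3, 20, 27, law, 9200), (p3, 20, 27, ops, 3430), (p3, 20, 27, ops, 5070), (p3, 20, 27, ops, 5740), (p3, 20, 27, ops, 8370), (p3, 20, 27, ops, 9200), (rd, 20, 26, law, 3430), (rd, 20, 26, law, 5070), (rd, 20, 26, law, 5740), (rd, 20, 26, law, 8370), (rd, 20, 26, law, 9200), (rd, 20, 26, ops, 3430), (rd, 20, 26, ops, 5070), (rd, 20, 26, ops, 5740), (rd, 20, 26, ops, 8370), (rd, 20, 26, ops, 9200)}
Apply σ_{budget ≤ 4993}; surviving tuples: {(fin, 20, 31, law, 3430), (fin, 20, 31, ops, 3430), (mkt, 20, 21, law, 3430), (mkt, 20, 21, ops, 3430), (p1, 20, 9, law, 3430), (p1, 20, 9, ops, 3430), (p3, 20, 27, law, 3430), (p3, 20, 27, ops, 3430), (rd, 20, 26, law, 3430), (rd, 20, 26, ops, 3430)}
π[mgr, dept]: project onto (mgr, dept) (5 duplicate(s) eliminated) → {(21, mkt), (26, rd), (27, p3), (31, fin), (9, p1)}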